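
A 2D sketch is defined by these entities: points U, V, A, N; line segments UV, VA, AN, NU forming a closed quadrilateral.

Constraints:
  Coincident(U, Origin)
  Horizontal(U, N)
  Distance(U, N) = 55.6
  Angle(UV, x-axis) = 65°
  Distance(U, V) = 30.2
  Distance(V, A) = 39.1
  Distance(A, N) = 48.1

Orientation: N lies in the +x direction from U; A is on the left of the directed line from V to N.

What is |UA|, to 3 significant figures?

66.2

Checks: UV at 65.00° ✓; |VA| = 39.10 ✓; |AN| = 48.10 ✓.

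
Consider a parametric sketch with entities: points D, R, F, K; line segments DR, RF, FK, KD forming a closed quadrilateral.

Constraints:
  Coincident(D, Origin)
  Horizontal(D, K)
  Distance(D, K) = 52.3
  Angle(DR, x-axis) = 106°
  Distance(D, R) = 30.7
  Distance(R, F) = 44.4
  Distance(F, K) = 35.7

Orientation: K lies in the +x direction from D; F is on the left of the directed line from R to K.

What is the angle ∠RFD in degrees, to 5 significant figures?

38.631°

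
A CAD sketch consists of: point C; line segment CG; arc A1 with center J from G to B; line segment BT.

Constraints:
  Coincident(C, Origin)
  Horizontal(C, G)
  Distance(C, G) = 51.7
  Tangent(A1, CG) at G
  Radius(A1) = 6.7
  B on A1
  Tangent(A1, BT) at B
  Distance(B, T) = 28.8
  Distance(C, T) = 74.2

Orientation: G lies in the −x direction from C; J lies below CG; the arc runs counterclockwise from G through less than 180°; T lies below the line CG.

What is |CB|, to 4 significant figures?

58.26

C is at the origin; CG is horizontal with |CG| = 51.7 and G on the −x side, so G = (-51.70, 0.000). The tangent condition forces JG to be normal to CG, so J = G + (0, -6.7) = (-51.70, -6.700). Since JB ⟂ BT (tangency), |JT| = √(6.7² + 28.8²) = 29.57 regardless of where B sits on A1. So T lies on both circle(C, 74.2) and circle(J, 29.57); the below-CG intersection is T = (-66.92, -32.05). B is the foot of the tangent from T: B = (-58.08, -4.642).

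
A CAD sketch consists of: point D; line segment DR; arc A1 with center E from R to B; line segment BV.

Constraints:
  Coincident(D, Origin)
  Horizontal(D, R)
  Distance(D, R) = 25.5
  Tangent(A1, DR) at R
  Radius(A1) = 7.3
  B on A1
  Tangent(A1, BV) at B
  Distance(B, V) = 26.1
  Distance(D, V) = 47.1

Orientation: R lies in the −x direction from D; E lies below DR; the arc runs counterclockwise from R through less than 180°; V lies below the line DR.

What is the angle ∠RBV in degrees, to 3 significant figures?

136°

Checks: |EB| = 7.300 ✓; ∠(EB, BV) = 90.00° ✓; |BV| = 26.10 ✓; |DV| = 47.10 ✓.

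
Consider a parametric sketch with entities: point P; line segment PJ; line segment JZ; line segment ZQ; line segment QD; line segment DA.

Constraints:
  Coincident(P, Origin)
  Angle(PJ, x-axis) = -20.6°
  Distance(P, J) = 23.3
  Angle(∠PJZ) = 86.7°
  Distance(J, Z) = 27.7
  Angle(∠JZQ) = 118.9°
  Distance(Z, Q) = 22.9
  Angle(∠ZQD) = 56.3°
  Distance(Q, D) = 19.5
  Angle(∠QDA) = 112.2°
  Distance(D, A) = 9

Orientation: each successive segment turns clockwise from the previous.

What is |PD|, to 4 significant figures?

18.64

P is at the origin; PJ runs at -20.6° with length 23.3, so J = (21.81, -8.198). ∠PJZ = 86.7° gives JZ at -113.9° from the x-axis; with |JZ| = 27.7, Z = (10.59, -33.52). ∠JZQ = 118.9° gives ZQ at -175.0° from the x-axis; with |ZQ| = 22.9, Q = (-12.23, -35.52). ∠ZQD = 56.3° gives QD at 61.30° from the x-axis; with |QD| = 19.5, D = (-2.861, -18.41). Then |PD| = |D − P| = 18.64.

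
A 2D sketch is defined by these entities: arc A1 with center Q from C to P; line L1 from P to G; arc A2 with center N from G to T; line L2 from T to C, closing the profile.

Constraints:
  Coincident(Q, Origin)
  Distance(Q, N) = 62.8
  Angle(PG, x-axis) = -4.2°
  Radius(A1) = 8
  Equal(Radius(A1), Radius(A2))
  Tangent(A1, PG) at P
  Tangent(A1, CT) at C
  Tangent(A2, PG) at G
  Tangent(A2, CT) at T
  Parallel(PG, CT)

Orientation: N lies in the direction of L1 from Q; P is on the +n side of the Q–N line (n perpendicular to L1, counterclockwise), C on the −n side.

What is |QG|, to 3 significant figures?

63.3

Tangency of A1 to both parallel lines with radius 8.0 puts P and C at Q ± 8.0·n: P = (0.586, 7.98), C = (-0.586, -7.98). Equal radii place G and T the same way about N: G = N + 8.0·n = (63.2, 3.38), T = N − 8.0·n = (62.0, -12.6). Then |QG| = |G − Q| = 63.3.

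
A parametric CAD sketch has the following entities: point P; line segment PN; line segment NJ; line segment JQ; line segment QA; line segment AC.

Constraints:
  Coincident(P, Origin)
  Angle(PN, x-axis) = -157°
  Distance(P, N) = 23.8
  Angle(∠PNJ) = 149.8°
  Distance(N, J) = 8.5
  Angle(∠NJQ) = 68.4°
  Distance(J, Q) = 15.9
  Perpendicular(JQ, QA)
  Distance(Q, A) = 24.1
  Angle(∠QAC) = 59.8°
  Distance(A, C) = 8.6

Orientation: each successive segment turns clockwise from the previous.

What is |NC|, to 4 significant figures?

13.02

P is at the origin; PN runs at -157.0° with length 23.8, so N = (-21.91, -9.299). ∠PNJ = 149.8° gives NJ at 172.8° from the x-axis; with |NJ| = 8.5, J = (-30.34, -8.234). ∠NJQ = 68.4° gives JQ at 61.20° from the x-axis; with |JQ| = 15.9, Q = (-22.68, 5.699). JQ ⟂ QA, so QA runs at -28.80°; with |QA| = 24.1, A = (-1.562, -5.911). ∠QAC = 59.8° gives AC at -149.0° from the x-axis; with |AC| = 8.6, C = (-8.934, -10.34). Then |NC| = |C − N| = 13.02.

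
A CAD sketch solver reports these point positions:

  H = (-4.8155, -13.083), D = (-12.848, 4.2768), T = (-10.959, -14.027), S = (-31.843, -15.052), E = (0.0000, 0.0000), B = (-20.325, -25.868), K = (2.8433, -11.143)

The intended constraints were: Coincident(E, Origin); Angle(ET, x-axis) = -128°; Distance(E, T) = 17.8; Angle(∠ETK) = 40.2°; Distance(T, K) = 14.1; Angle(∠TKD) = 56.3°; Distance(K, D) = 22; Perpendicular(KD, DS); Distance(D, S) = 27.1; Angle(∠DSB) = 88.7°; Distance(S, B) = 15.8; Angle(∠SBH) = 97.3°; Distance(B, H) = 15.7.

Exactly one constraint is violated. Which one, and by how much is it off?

Distance(B, H) = 15.7 — off by 4.40.

E = (0.00, 0.00) ✓; ET at -128.0° ✓; |ET| = 17.80 ✓; ∠ETK = 40.20° ✓; |TK| = 14.10 ✓; ∠TKD = 56.30° ✓; |KD| = 22.00 ✓; ∠(KD, DS) = 90.00° ✓; |DS| = 27.10 ✓; ∠DSB = 88.70° ✓; |SB| = 15.80 ✓; ∠SBH = 97.30° ✓; |BH| = 20.10 ✗.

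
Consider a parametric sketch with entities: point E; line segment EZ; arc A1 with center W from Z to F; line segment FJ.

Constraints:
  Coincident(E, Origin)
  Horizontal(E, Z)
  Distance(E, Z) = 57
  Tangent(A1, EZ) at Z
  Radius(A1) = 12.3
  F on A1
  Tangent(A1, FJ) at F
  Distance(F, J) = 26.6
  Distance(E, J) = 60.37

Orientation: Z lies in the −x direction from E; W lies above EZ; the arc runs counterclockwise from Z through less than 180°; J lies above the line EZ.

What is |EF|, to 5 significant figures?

46.503

Checks: |WF| = 12.30 ✓; ∠(WF, FJ) = 90.00° ✓; |FJ| = 26.60 ✓; |EJ| = 60.37 ✓.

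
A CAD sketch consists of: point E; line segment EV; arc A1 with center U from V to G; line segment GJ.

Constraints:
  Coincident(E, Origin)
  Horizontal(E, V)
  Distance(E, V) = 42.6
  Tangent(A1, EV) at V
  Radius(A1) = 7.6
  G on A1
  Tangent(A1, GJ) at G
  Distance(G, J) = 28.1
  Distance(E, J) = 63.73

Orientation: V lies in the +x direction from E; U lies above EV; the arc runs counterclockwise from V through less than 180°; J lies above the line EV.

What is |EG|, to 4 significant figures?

50.59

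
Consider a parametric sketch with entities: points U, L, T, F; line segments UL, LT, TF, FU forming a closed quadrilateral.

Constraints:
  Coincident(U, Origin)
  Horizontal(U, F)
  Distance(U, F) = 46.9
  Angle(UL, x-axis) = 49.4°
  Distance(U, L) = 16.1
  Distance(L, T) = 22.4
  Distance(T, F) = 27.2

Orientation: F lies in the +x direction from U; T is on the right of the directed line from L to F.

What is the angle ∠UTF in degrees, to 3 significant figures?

143°

U is at the origin; U and F share the same y with |UF| = 46.9 and F in +x, so F = (46.9, 0). UL runs at 49.4° with |UL| = 16.1, so L = (10.5, 12.2). T is determined by |LT| = 22.4 and |TF| = 27.2 together: it lies at the intersection of circle(L, 22.4) and circle(F, 27.2). With |LF| = 38.4, the foot of the radical line on LF is 16.1 from L and the perpendicular offset is √(22.4² − 16.1²) = 15.6. Taking the right-of-LF solution: T = (20.8, -7.66).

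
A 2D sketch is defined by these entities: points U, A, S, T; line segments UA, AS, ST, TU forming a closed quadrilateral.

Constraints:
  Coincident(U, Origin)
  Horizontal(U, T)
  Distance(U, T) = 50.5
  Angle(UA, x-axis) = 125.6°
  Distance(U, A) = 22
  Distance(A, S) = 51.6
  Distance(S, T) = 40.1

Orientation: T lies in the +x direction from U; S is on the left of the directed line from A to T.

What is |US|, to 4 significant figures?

51.03

U is at the origin; U and T share the same y with |UT| = 50.5 and T in +x, so T = (50.5, 0). UA runs at 125.6° with |UA| = 22.0, so A = (-12.81, 17.89). S is determined by |AS| = 51.6 and |ST| = 40.1 together: it lies at the intersection of circle(A, 51.6) and circle(T, 40.1). With |AT| = 65.79, the foot of the radical line on AT is 40.91 from A and the perpendicular offset is √(51.6² − 40.91²) = 31.45. Taking the left-of-AT solution: S = (35.11, 37.03).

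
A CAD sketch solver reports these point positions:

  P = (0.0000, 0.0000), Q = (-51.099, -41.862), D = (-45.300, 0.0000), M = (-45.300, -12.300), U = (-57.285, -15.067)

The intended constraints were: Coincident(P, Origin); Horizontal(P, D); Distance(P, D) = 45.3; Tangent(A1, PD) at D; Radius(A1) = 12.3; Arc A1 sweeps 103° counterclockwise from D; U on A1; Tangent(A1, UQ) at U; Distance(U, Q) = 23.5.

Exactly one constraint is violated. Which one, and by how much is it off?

Distance(U, Q) = 23.5 — off by 4.00.

P = (0.00, 0.00) ✓; P.y = 0.00, D.y = 0.00 ✓; |PD| = 45.30 ✓; ∠(MD, DP) = 90.00° ✓; |MD| = 12.30 ✓; bearing(M→U) − bearing(M→D) = 103.0° ✓; |MU| = 12.30 ✓; ∠(MU, UQ) = 90.00° ✓; |UQ| = 27.50 ✗.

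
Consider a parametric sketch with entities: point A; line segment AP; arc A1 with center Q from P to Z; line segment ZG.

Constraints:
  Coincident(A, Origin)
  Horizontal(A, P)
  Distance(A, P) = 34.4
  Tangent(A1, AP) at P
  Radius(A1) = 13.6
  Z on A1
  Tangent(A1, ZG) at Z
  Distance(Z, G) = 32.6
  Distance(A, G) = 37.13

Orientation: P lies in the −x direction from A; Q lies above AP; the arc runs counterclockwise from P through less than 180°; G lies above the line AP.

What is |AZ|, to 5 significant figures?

23.494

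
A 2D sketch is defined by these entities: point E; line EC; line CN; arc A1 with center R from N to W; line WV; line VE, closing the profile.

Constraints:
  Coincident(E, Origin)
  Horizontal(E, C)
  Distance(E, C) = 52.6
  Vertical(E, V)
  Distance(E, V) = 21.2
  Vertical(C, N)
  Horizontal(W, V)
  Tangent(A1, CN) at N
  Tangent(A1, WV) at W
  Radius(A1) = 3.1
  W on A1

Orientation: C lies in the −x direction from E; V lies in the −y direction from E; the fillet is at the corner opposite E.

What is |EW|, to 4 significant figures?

53.85

The virtual corner opposite E is at (-52.60, -21.20). Tangency of A1 to CN means the radius RN is perpendicular to CN and tangency of A1 to WV means the radius RW is perpendicular to WV, with radius 3.1, so the center R sits 3.1 in from both sides at R = (-49.50, -18.10). That places the tangent points at N = (-52.60, -18.10) on CN and W = (-49.50, -21.20) on WV. Then |EW| = |W − E| = 53.85.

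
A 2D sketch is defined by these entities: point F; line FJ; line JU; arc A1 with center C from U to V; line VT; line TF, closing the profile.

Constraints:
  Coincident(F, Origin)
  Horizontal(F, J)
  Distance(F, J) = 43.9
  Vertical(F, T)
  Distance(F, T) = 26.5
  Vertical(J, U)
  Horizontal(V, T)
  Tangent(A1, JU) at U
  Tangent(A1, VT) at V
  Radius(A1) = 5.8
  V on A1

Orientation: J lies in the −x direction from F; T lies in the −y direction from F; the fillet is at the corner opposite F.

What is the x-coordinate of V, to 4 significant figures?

-38.10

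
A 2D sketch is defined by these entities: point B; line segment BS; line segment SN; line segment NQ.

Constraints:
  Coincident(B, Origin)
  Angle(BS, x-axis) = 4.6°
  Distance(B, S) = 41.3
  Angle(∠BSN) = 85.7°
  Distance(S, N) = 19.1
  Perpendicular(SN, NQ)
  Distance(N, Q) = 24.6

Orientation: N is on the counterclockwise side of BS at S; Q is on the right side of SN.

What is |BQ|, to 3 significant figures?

67.7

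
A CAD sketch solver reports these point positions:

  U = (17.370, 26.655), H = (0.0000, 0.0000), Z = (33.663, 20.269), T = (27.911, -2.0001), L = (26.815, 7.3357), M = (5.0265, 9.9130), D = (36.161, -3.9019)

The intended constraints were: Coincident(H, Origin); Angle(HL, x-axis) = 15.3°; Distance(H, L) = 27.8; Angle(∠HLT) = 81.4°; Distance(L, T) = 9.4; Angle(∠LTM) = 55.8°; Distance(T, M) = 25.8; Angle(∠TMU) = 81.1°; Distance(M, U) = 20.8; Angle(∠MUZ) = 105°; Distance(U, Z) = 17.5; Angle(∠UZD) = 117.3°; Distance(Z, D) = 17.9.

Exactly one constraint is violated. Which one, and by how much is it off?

Distance(Z, D) = 17.9 — off by 6.40.

H = (0.00, 0.00) ✓; HL at 15.30° ✓; |HL| = 27.80 ✓; ∠HLT = 81.40° ✓; |LT| = 9.400 ✓; ∠LTM = 55.80° ✓; |TM| = 25.80 ✓; ∠TMU = 81.10° ✓; |MU| = 20.80 ✓; ∠MUZ = 105.0° ✓; |UZ| = 17.50 ✓; ∠UZD = 117.3° ✓; |ZD| = 24.30 ✗.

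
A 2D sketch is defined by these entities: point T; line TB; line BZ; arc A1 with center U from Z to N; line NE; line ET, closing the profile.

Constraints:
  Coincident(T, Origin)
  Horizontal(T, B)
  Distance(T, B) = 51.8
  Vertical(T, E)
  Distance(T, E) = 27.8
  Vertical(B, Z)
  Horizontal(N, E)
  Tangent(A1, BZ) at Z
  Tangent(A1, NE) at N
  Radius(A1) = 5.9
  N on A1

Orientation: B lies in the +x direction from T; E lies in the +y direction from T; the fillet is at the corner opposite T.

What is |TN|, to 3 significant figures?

53.7

T is at the origin; TB is horizontal with |TB| = 51.8 and B on the +x side, so B = (51.8, 0.00). TE is vertical with |TE| = 27.8 and E on the +y side, so E = (0.00, 27.8). The virtual corner opposite T is at (51.8, 27.8). Tangency of A1 to BZ means the radius UZ is perpendicular to BZ and tangency of A1 to NE means the radius UN is perpendicular to NE, with radius 5.9, so the center U sits 5.9 in from both sides at U = (45.9, 21.9). That places the tangent points at Z = (51.8, 21.9) on BZ and N = (45.9, 27.8) on NE. Then |TN| = |N − T| = 53.7.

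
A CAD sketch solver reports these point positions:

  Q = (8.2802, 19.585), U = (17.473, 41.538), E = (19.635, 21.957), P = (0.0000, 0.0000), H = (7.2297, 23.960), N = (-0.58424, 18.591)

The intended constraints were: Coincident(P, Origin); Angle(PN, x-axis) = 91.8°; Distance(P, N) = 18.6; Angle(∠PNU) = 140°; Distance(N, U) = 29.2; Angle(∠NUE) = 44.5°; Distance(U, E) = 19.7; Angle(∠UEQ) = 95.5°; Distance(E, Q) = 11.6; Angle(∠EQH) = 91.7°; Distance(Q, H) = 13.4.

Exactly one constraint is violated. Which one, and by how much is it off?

Distance(Q, H) = 13.4 — off by 8.90.

P = (0.00, 0.00) ✓; PN at 91.80° ✓; |PN| = 18.60 ✓; ∠PNU = 140.0° ✓; |NU| = 29.20 ✓; ∠NUE = 44.50° ✓; |UE| = 19.70 ✓; ∠UEQ = 95.50° ✓; |EQ| = 11.60 ✓; ∠EQH = 91.70° ✓; |QH| = 4.499 ✗.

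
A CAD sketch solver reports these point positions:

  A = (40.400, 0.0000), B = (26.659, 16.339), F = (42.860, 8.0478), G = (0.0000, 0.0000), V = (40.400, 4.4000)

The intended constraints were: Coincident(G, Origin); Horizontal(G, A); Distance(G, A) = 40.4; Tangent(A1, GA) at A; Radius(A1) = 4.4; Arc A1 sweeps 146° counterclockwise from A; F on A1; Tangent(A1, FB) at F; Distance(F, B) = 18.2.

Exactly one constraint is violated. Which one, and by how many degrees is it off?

Tangent(A1, FB) at F — off by 6.89°.

G = (0.00, 0.00) ✓; G.y = 0.00, A.y = 0.00 ✓; |GA| = 40.40 ✓; ∠(VA, AG) = 90.00° ✓; |VA| = 4.400 ✓; bearing(V→F) − bearing(V→A) = 146.0° ✓; |VF| = 4.400 ✓; ∠(VF, FB) = 83.11° ✗; |FB| = 18.20 ✓.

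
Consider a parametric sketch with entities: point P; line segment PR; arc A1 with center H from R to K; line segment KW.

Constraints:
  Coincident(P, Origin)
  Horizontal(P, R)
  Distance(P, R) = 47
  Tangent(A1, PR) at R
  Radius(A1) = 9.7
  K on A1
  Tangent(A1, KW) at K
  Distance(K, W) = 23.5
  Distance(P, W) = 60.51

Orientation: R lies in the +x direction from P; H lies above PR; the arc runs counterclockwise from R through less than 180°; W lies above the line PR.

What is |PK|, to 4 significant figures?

57.65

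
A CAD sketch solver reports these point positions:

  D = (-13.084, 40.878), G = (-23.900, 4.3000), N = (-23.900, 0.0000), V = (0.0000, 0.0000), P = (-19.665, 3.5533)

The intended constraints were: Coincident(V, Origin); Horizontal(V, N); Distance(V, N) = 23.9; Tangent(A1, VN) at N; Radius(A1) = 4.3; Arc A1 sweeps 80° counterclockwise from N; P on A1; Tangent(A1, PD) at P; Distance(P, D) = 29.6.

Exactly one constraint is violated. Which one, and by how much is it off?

Distance(P, D) = 29.6 — off by 8.30.

V = (0.00, 0.00) ✓; V.y = 0.00, N.y = 0.00 ✓; |VN| = 23.90 ✓; ∠(GN, NV) = 90.00° ✓; |GN| = 4.300 ✓; bearing(G→P) − bearing(G→N) = 80.00° ✓; |GP| = 4.300 ✓; ∠(GP, PD) = 90.00° ✓; |PD| = 37.90 ✗.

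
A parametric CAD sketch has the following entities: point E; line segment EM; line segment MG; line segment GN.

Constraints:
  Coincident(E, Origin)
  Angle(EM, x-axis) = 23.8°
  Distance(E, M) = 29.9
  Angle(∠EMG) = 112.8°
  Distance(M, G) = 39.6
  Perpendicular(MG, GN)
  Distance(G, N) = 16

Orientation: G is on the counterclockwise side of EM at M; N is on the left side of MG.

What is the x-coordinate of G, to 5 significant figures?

26.666

E is at the origin; EM runs at 23.8° with length 29.9, so M = 29.9·(cos 23.8°, sin 23.8°) = (27.357, 12.066). ∠EMG = 112.8°, so MG runs at 23.8° + (180° − 112.8°) = 91.000° from the x-axis; with |MG| = 39.6, G = M + 39.6·(cos 91.000°, sin 91.000°) = (26.666, 51.660). So G.x = 26.666.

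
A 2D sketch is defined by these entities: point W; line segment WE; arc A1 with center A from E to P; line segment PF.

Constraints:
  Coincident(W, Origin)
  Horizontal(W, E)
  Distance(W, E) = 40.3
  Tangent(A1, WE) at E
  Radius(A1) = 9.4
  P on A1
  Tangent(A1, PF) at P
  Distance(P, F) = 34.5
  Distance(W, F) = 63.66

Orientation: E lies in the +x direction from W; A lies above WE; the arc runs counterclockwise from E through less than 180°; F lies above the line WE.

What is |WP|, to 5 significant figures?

50.743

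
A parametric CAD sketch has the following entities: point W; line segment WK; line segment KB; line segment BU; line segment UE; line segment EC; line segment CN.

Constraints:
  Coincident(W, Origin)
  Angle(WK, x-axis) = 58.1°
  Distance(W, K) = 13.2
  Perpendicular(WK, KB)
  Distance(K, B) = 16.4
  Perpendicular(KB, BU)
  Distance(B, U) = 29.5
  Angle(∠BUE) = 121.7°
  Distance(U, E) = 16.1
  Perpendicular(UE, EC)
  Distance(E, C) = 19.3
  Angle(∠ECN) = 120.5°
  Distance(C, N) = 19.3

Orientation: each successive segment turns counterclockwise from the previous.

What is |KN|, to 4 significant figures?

4.732

W is at the origin; WK runs at 58.1° with length 13.2, so K = (6.975, 11.21). The perpendicularity gives KB at right angles to WK, so KB runs at 148.1°; with |KB| = 16.4, B = (-6.948, 19.87). The perpendicularity gives BU at right angles to KB, so BU runs at -121.9°; with |BU| = 29.5, U = (-22.54, -5.172). ∠BUE = 121.7° gives UE at -63.60° from the x-axis; with |UE| = 16.1, E = (-15.38, -19.59). The perpendicularity gives EC at right angles to UE, so EC runs at 26.40°; with |EC| = 19.3, C = (1.909, -11.01). ∠ECN = 120.5° gives CN at 85.90° from the x-axis; with |CN| = 19.3, N = (3.289, 8.239). Then |KN| = |N − K| = 4.732.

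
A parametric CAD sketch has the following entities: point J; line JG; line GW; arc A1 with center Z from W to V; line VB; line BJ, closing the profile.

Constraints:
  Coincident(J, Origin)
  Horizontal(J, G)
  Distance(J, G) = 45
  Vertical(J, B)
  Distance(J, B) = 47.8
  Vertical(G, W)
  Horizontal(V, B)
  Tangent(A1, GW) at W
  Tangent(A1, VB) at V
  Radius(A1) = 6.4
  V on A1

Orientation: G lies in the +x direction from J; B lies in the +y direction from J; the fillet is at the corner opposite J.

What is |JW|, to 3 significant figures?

61.1

The virtual corner opposite J is at (45.0, 47.8). Tangency of A1 to GW means the radius ZW is perpendicular to GW and tangency of A1 to VB means the radius ZV is perpendicular to VB, with radius 6.4, so the center Z sits 6.4 in from both sides at Z = (38.6, 41.4). That places the tangent points at W = (45.0, 41.4) on GW and V = (38.6, 47.8) on VB. Then |JW| = |W − J| = 61.1.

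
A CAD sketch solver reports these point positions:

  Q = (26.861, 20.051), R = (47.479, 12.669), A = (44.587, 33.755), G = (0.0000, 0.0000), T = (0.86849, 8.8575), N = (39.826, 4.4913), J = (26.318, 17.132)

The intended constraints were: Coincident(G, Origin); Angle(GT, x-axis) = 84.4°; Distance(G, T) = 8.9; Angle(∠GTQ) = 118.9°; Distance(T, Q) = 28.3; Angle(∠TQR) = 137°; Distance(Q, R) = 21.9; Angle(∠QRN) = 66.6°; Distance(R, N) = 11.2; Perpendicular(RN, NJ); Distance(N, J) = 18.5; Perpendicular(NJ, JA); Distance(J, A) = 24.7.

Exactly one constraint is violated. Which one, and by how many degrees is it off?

Perpendicular(NJ, JA) — off by 4.60°.

G = (0.00, 0.00) ✓; GT at 84.40° ✓; |GT| = 8.900 ✓; ∠GTQ = 118.9° ✓; |TQ| = 28.30 ✓; ∠TQR = 137.0° ✓; |QR| = 21.90 ✓; ∠QRN = 66.60° ✓; |RN| = 11.20 ✓; ∠(RN, NJ) = 90.00° ✓; |NJ| = 18.50 ✓; ∠(NJ, JA) = 94.60° ✗; |JA| = 24.70 ✓.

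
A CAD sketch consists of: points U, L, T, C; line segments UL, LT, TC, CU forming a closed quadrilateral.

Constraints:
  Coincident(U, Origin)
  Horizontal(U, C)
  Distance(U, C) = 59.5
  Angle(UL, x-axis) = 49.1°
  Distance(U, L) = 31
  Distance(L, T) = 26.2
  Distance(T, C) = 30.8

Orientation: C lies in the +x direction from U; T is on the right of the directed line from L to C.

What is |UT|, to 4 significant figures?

28.76

Checks: |LT| = 26.20 ✓; |TC| = 30.80 ✓.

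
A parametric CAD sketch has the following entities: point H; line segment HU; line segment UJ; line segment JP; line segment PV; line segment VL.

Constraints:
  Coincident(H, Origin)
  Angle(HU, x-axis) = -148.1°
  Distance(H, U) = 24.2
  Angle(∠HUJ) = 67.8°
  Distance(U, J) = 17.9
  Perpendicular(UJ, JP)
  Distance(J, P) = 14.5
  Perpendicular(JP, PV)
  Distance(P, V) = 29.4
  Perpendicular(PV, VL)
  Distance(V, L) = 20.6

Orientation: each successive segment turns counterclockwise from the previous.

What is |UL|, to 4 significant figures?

13.02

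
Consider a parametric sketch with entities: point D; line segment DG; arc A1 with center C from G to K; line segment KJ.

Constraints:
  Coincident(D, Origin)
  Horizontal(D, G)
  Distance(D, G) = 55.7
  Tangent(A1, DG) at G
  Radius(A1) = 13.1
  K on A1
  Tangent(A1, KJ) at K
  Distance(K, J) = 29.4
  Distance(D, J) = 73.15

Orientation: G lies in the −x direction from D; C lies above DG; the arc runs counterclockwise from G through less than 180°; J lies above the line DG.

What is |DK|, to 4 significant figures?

48.01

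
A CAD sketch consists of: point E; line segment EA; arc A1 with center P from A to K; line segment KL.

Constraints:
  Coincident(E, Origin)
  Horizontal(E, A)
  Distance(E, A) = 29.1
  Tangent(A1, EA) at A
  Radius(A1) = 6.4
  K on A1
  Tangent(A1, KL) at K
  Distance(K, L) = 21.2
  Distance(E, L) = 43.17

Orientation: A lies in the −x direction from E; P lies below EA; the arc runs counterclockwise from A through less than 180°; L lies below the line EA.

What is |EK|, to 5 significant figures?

36.177

E is at the origin; EA is horizontal with |EA| = 29.1 and A on the −x side, so A = (-29.100, 0.0000). The tangent condition forces PA to be normal to EA, so P = A + (0, -6.4) = (-29.100, -6.4000). Since PK ⟂ KL (tangency), |PL| = √(6.4² + 21.2²) = 22.145 regardless of where K sits on A1. So L lies on both circle(E, 43.17) and circle(P, 22.145); the below-EA intersection is L = (-32.634, -28.261). K is the foot of the tangent from L: K = (-35.444, -7.2483).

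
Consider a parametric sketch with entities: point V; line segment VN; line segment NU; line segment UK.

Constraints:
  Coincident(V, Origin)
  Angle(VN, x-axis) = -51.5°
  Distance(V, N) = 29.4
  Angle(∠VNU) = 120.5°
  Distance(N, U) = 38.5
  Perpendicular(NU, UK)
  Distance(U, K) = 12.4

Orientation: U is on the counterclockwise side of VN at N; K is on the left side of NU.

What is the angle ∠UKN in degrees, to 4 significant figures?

72.15°

V is at the origin; VN runs at -51.5° with length 29.4, so N = 29.4·(cos -51.5°, sin -51.5°) = (18.30, -23.01). ∠VNU = 120.5°, so NU runs at -51.5° + (180° − 120.5°) = 8.000° from the x-axis; with |NU| = 38.5, U = N + 38.5·(cos 8.000°, sin 8.000°) = (56.43, -17.65). NU ⟂ UK; with |UK| = 12.4 on the left of NU, K = U + 12.4·(-0.1392, 0.9903) = (54.70, -5.371). Then cos ∠UKN = KU·KN / (|KU||KN|), giving 72.15°.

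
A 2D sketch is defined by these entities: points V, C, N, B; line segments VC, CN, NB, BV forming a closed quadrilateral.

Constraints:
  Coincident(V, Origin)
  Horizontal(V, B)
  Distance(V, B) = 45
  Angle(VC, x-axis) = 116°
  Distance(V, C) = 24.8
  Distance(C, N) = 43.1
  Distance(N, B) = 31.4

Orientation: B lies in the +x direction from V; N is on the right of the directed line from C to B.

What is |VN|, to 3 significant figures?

19.6

Checks: |CN| = 43.10 ✓; |NB| = 31.40 ✓.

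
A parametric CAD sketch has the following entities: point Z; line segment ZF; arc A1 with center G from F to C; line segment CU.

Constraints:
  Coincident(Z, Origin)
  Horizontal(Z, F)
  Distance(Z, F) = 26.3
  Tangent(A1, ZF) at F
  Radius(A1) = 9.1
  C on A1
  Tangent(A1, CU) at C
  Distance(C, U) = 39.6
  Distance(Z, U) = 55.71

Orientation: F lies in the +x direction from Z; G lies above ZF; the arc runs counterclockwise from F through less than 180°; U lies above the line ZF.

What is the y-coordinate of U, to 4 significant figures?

49.72

Checks: Z = (0.00, 0.00) ✓; |GC| = 9.100 ✓; ∠(GC, CU) = 90.00° ✓; |CU| = 39.60 ✓; |ZU| = 55.71 ✓.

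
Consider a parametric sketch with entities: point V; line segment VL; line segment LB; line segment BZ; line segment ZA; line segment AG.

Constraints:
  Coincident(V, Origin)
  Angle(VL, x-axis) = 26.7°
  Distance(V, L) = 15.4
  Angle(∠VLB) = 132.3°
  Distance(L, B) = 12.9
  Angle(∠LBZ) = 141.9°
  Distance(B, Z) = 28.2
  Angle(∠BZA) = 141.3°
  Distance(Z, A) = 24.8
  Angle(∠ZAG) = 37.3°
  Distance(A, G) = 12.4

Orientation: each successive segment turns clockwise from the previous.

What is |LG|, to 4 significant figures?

45.89

∠BZA = 141.3° gives ZA at -97.80° from the x-axis; with |ZA| = 24.8, A = (36.92, -46.47). ∠ZAG = 37.3° gives AG at 119.5° from the x-axis; with |AG| = 12.4, G = (30.81, -35.68). Then |LG| = |G − L| = 45.89.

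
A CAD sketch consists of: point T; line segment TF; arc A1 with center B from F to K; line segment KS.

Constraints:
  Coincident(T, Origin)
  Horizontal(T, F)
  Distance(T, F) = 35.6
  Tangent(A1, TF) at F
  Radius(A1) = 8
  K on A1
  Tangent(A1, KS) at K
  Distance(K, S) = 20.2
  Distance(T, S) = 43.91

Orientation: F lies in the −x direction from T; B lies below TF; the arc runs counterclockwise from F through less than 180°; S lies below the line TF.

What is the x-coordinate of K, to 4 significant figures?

-42.54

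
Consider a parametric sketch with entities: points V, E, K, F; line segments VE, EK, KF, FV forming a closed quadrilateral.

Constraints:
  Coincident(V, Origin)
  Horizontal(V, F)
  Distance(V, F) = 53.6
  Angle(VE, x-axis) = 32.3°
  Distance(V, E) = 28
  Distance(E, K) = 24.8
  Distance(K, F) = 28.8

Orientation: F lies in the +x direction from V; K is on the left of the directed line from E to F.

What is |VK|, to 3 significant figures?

52.8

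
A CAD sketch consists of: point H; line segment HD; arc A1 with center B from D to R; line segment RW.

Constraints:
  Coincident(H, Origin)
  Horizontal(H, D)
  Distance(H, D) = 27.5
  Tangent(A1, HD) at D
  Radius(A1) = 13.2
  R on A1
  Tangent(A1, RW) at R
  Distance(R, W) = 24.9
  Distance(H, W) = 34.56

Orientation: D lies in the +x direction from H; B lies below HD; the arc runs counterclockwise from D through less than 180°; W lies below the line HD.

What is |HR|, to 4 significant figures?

17.65

H is at the origin; H and D share the same y with |HD| = 27.5 and D on the +x side, so D = (27.50, 0.000). The tangent condition forces BD to be normal to HD, so B = D + (0, -13.2) = (27.50, -13.20). Since BR ⟂ RW (tangency), |BW| = √(13.2² + 24.9²) = 28.18 regardless of where R sits on A1. So W lies on both circle(H, 34.56) and circle(B, 28.18); the below-HD intersection is W = (8.062, -33.61). R is the foot of the tangent from W: R = (14.79, -9.633).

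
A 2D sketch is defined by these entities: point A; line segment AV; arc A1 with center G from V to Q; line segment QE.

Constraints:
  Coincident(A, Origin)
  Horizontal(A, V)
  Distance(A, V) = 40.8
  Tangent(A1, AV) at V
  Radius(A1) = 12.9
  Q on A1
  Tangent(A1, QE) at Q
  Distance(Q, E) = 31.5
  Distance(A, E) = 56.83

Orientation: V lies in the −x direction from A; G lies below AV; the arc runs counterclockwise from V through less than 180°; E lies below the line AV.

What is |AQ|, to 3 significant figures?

55.2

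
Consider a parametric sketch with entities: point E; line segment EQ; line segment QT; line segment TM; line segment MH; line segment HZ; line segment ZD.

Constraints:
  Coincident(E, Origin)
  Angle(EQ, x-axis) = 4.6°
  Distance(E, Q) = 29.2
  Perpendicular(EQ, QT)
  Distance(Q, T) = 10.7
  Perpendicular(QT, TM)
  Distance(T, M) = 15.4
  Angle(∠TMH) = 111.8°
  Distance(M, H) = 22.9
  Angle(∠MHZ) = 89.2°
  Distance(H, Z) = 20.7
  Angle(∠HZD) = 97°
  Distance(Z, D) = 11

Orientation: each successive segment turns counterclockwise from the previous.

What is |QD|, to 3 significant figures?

8.29

E is at the origin; EQ runs at 4.6° with length 29.2, so Q = (29.1, 2.34). The perpendicularity gives QT at right angles to EQ, so QT runs at 94.6°; with |QT| = 10.7, T = (28.2, 13.0). QT ⟂ TM, so TM runs at -175°; with |TM| = 15.4, M = (12.9, 11.8). ∠TMH = 111.8° gives MH at -107° from the x-axis; with |MH| = 22.9, H = (6.13, -10.1). ∠MHZ = 89.2° gives HZ at -16.4° from the x-axis; with |HZ| = 20.7, Z = (26.0, -15.9). ∠HZD = 97.0° gives ZD at 66.6° from the x-axis; with |ZD| = 11.0, D = (30.4, -5.85). Then |QD| = |D − Q| = 8.29.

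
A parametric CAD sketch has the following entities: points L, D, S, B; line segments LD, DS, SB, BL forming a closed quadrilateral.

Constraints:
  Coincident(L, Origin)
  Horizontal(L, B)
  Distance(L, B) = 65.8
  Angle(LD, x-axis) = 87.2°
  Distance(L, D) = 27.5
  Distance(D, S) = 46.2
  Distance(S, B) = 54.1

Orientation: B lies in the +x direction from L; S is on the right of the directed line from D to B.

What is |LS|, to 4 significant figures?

22.16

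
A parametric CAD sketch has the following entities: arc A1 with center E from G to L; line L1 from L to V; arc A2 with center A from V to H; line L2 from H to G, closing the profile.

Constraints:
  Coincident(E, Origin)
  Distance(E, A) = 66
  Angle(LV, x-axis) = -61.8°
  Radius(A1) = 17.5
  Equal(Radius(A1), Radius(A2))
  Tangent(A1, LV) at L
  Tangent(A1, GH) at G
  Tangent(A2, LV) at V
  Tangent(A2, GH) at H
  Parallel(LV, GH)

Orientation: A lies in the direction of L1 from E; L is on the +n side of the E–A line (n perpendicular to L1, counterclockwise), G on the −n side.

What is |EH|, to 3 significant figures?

68.3

The slot axis is L1's direction at -61.8°, so u = (cos -61.8°, sin -61.8°) = (0.473, -0.881) and n = (−sin -61.8°, cos -61.8°) = (0.881, 0.473). E is at the origin and A lies 66.0 along u from E, so A = 66.0·u = (31.2, -58.2). Tangency of A1 to both parallel lines with radius 17.5 puts L and G at E ± 17.5·n: L = (15.4, 8.27), G = (-15.4, -8.27). Equal radii place V and H the same way about A: V = A + 17.5·n = (46.6, -49.9), H = A − 17.5·n = (15.8, -66.4). Then |EH| = |H − E| = 68.3.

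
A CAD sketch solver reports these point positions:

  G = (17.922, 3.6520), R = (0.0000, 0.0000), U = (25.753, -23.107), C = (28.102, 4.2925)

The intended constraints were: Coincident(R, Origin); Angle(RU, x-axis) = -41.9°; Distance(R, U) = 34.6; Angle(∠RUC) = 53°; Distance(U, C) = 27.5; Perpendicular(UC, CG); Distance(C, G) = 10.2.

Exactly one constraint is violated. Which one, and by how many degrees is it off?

Perpendicular(UC, CG) — off by 8.50°.

R = (0.00, 0.00) ✓; RU at -41.90° ✓; |RU| = 34.60 ✓; ∠RUC = 53.00° ✓; |UC| = 27.50 ✓; ∠(UC, CG) = 98.50° ✗; |CG| = 10.20 ✓.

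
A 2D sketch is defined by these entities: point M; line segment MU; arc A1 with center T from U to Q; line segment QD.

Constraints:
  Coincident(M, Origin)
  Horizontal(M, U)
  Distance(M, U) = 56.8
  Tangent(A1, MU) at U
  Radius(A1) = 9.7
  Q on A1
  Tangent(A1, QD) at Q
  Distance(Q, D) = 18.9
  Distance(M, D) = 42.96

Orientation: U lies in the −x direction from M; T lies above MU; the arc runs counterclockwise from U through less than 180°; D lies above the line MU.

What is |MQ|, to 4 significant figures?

48.98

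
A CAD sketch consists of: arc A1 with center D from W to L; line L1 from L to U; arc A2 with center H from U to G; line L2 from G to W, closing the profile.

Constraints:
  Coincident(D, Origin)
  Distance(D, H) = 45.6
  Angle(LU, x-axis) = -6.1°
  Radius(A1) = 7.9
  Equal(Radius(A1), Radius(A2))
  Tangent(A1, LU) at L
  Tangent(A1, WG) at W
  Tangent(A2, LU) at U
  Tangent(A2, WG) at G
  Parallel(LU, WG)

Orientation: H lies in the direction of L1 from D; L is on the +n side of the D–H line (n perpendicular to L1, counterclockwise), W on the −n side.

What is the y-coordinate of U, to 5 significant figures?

3.0096

Tangency of A1 to both parallel lines with radius 7.9 puts L and W at D ± 7.9·n: L = (0.83949, 7.8553), W = (-0.83949, -7.8553). Equal radii place U and G the same way about H: U = H + 7.9·n = (46.181, 3.0096), G = H − 7.9·n = (44.502, -12.701). So U.y = 3.0096.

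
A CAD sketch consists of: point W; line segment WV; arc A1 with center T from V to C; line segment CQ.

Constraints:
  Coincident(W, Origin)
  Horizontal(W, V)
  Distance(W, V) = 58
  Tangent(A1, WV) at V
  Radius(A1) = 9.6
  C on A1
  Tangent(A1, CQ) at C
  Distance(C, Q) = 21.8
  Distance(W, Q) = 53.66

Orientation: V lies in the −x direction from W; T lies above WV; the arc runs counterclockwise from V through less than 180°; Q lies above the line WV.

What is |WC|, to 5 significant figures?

49.189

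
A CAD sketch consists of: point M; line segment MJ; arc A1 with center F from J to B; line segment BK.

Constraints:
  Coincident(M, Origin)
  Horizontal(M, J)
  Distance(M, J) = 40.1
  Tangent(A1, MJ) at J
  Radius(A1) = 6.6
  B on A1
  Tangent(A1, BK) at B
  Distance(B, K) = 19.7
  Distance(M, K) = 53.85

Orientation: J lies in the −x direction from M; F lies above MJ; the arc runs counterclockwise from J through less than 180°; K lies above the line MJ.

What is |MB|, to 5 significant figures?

36.501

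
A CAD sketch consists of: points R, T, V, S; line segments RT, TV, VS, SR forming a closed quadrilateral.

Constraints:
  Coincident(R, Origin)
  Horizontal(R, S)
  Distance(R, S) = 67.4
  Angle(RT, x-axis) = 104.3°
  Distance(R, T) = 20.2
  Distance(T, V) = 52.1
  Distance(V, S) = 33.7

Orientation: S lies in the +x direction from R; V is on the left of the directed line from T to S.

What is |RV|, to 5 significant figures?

53.668

R is at the origin; R and S share the same y with |RS| = 67.4 and S in +x, so S = (67.4, 0). RT runs at 104.3° with |RT| = 20.2, so T = (-4.9894, 19.574). V is determined by |TV| = 52.1 and |VS| = 33.7 together: it lies at the intersection of circle(T, 52.1) and circle(S, 33.7). With |TS| = 74.989, the foot of the radical line on TS is 48.021 from T and the perpendicular offset is √(52.1² − 48.021²) = 20.209. Taking the left-of-TS solution: V = (46.642, 26.548).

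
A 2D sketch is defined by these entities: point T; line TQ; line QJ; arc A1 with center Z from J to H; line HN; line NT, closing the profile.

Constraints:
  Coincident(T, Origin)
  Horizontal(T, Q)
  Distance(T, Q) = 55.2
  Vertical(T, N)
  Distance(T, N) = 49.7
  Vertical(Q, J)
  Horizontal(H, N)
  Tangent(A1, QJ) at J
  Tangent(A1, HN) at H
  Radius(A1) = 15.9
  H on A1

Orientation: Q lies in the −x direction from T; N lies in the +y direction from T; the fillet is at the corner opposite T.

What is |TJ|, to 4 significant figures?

64.73

T is at the origin; TQ is horizontal with |TQ| = 55.2 and Q on the −x side, so Q = (-55.20, 0.000). TN is vertical with |TN| = 49.7 and N on the +y side, so N = (0.000, 49.70). The virtual corner opposite T is at (-55.20, 49.70). Tangency of A1 to QJ means the radius ZJ is perpendicular to QJ and tangency of A1 to HN means the radius ZH is perpendicular to HN, with radius 15.9, so the center Z sits 15.9 in from both sides at Z = (-39.30, 33.80). That places the tangent points at J = (-55.20, 33.80) on QJ and H = (-39.30, 49.70) on HN. Then |TJ| = |J − T| = 64.73.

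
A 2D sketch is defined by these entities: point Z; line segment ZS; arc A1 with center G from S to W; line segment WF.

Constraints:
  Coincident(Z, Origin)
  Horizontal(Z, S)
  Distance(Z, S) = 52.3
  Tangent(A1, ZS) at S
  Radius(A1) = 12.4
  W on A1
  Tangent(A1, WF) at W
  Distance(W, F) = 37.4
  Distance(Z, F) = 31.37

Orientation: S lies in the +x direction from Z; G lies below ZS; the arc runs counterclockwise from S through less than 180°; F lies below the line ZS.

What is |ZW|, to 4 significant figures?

44.38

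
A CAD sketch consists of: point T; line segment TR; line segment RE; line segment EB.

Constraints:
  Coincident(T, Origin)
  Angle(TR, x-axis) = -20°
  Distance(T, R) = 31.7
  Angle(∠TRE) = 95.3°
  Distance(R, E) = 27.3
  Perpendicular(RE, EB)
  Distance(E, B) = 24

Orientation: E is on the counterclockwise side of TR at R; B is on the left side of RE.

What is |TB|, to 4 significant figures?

31.16

∠TRE = 95.3°, so RE runs at -20.0° + (180° − 95.3°) = 64.70° from the x-axis; with |RE| = 27.3, E = R + 27.3·(cos 64.70°, sin 64.70°) = (41.46, 13.84). The perpendicularity gives EB at right angles to RE; with |EB| = 24.0 on the left of RE, B = E + 24.0·(-0.9041, 0.4274) = (19.76, 24.10). Then |TB| = |B − T| = 31.16.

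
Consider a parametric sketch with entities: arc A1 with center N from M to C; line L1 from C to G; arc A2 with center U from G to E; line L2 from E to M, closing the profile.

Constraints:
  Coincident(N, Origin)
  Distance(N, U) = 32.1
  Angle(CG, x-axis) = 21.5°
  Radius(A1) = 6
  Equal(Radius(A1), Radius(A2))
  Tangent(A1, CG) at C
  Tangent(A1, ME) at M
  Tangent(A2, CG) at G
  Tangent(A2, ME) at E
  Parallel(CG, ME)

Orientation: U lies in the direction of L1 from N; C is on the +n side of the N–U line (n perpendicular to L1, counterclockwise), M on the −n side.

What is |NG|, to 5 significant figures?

32.656

The slot axis is L1's direction at 21.5°, so u = (cos 21.5°, sin 21.5°) = (0.93042, 0.36650) and n = (−sin 21.5°, cos 21.5°) = (-0.36650, 0.93042). N is at the origin and U lies 32.1 along u from N, so U = 32.1·u = (29.866, 11.765). Tangency of A1 to both parallel lines with radius 6.0 puts C and M at N ± 6.0·n: C = (-2.1990, 5.5825), M = (2.1990, -5.5825). Equal radii place G and E the same way about U: G = U + 6.0·n = (27.667, 17.347), E = U − 6.0·n = (32.065, 6.1822). Then |NG| = |G − N| = 32.656.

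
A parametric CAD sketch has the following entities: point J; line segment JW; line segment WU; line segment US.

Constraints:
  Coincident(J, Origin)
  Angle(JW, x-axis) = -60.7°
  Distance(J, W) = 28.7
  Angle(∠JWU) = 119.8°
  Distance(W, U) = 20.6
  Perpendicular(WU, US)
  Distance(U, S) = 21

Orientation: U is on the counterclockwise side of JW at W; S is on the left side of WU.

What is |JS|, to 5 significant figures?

35.081

J is at the origin; JW runs at -60.7° with length 28.7, so W = 28.7·(cos -60.7°, sin -60.7°) = (14.045, -25.028). ∠JWU = 119.8°, so WU runs at -60.7° + (180° − 119.8°) = -0.50000° from the x-axis; with |WU| = 20.6, U = W + 20.6·(cos -0.50000°, sin -0.50000°) = (34.644, -25.208). The perpendicularity gives US at right angles to WU; with |US| = 21.0 on the left of WU, S = U + 21.0·(0.0087265, 0.99996) = (34.828, -4.2090). Then |JS| = |S − J| = 35.081.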